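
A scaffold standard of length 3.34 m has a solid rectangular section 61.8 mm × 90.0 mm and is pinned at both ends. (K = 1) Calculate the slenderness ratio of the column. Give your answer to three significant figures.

Buckling occurs about the weak axis: I_min = h·b³/12 with b = 61.8 mm (the shorter side).
I_min = 90.0×61.8³/12 = 1.770×10^6 mm⁴
A = 5.562×10^3 mm²;  r_min = √(I/A) = √(1.770×10^6/5.562×10^3) = 17.84 mm
L_e = K·L = 1 × 3.34 m = 3.340 m = 3340.0 mm
λ = L_e / r_min = 3340.0 / 17.84 = 187

λ ≈ 187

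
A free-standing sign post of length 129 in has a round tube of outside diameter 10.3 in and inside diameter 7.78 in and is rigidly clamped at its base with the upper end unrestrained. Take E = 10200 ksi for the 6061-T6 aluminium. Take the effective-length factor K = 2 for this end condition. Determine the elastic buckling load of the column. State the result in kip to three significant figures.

P_cr ≈ 564 kip

d_o = 10.3 in, d_i = 7.78 in
I = π(d_o⁴ − d_i⁴)/64 = π(10.3⁴ − 7.780⁴)/64 = 372.6 in⁴
Effective length L_e = K·L = 2 × 129 = 258.0 in
P_cr = π²EI / L_e² = π² × 10200×10³ × 372.6 / 258.0² = 5.636×10^5 lb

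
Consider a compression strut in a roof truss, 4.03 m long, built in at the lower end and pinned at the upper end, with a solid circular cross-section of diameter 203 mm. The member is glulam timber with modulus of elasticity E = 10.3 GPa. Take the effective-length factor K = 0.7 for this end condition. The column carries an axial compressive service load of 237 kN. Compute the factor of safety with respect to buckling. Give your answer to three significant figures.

I = πd⁴/64 = π×203⁴/64 = 8.336×10^7 mm⁴
I = 8.336×10^7 mm⁴ = 8.336×10^-5 m⁴
Effective length L_e = K·L = 0.7 × 4.03 = 2.821 m
P_cr = π²EI / L_e² = π² × 10.3×10⁹ × 8.336×10^-5 / 2.821² = 1.065×10^6 N
Factor of safety n = P_cr / P = 1064.8 / 237 = 4.49

n ≈ 4.49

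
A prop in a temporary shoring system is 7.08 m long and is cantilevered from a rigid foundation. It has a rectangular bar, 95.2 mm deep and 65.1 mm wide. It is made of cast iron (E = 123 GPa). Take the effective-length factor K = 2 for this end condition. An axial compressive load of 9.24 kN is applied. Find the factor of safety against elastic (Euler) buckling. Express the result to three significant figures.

n ≈ 1.43

Buckling occurs about the weak axis: I_min = h·b³/12 with b = 65.1 mm (the shorter side).
I_min = 95.2×65.1³/12 = 2.189×10^6 mm⁴
I = 2.189×10^6 mm⁴ = 2.189×10^-6 m⁴
Effective length L_e = K·L = 2 × 7.08 = 14.16 m
P_cr = π²EI / L_e² = π² × 123×10⁹ × 2.189×10^-6 / 14.16² = 1.325×10^4 N
Factor of safety n = P_cr / P = 13.252 / 9.24 = 1.43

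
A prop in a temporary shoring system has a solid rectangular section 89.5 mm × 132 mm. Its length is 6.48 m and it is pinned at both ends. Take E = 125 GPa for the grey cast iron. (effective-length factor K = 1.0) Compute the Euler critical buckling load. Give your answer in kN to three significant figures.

P_cr ≈ 232 kN

Buckling occurs about the weak axis: I_min = h·b³/12 with b = 89.5 mm (the shorter side).
I_min = 132×89.5³/12 = 7.886×10^6 mm⁴
I = 7.886×10^6 mm⁴ = 7.886×10^-6 m⁴
Effective length L_e = K·L = 1 × 6.48 = 6.480 m
P_cr = π²EI / L_e² = π² × 125×10⁹ × 7.886×10^-6 / 6.480² = 2.317×10^5 N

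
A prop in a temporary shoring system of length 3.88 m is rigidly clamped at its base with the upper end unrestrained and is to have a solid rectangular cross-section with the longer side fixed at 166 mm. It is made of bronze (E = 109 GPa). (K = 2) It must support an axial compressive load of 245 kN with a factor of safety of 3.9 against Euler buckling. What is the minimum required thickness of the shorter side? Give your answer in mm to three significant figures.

b ≈ 157 mm

Required P_cr = n·P = 3.9 × 245 = 955.5 kN
L_e = K·L = 2 × 3.88 = 7.760 m
Required I = P_cr·L_e²/(π²E) = 9.555×10^5 × 7.760² / (π² × 1.09×10^11) = 5.348×10^-5 m⁴
I_req = 5.348×10^7 mm⁴
Rectangle, weak axis: I_min = h·b³/12 with h = 166 mm fixed  ⇒  b = (12I/h)^(1/3) = 157 mm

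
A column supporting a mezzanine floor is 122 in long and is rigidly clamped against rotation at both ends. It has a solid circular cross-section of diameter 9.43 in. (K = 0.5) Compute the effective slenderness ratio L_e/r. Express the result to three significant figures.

λ ≈ 25.9

For a solid circle r = d/4 = 9.43/4 = 2.358 in
L_e = K·L = 0.5 × 122 = 61.00 in
λ = L_e / r_min = 61.000 / 2.358 = 25.9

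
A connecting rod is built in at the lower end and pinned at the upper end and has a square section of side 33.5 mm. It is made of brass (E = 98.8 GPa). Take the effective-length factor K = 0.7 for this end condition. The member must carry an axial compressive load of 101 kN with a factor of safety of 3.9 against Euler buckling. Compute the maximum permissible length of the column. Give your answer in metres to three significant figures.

I = a⁴/12 = 33.5⁴/12 = 1.050×10^5 mm⁴
I = 1.050×10^-7 m⁴
Required critical load P_cr = n·P = 3.9 × 101 = 393.9 kN = 3.939×10^5 N
From P_cr = π²EI/(K·L)²:  L = (1/K)·√(π²EI/P_cr) = (1/0.7)·√(π²×9.88×10^10×1.050×10^-7/3.939×10^5)
L = 0.728 m

L_max ≈ 0.728 m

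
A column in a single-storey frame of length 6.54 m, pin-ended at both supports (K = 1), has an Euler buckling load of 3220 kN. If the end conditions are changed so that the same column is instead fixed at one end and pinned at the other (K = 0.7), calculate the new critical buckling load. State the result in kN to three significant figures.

P_cr ∝ 1/K², so P_cr,new = P_cr,old × (K_old/K_new)² = 3220 × (1/0.7)²
= 3220 × 2.041 = 6570 kN

P_cr ≈ 6570 kN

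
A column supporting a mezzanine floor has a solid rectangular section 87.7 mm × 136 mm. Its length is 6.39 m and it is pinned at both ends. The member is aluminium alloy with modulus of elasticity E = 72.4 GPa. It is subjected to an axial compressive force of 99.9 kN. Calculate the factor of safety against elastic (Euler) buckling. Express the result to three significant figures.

Buckling occurs about the weak axis: I_min = h·b³/12 with b = 87.7 mm (the shorter side).
I_min = 136×87.7³/12 = 7.645×10^6 mm⁴
I = 7.645×10^6 mm⁴ = 7.645×10^-6 m⁴
Effective length L_e = K·L = 1 × 6.39 = 6.390 m
P_cr = π²EI / L_e² = π² × 72.4×10⁹ × 7.645×10^-6 / 6.390² = 1.338×10^5 N
Factor of safety n = P_cr / P = 133.78 / 99.9 = 1.34

n ≈ 1.34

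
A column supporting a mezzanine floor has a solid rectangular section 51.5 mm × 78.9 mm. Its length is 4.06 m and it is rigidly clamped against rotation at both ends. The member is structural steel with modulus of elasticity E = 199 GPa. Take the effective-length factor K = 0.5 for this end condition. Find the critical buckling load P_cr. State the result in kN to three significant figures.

Buckling occurs about the weak axis: I_min = h·b³/12 with b = 51.5 mm (the shorter side).
I_min = 78.9×51.5³/12 = 8.981×10^5 mm⁴
I = 8.981×10^5 mm⁴ = 8.981×10^-7 m⁴
Effective length L_e = K·L = 0.5 × 4.06 = 2.030 m
P_cr = π²EI / L_e² = π² × 199×10⁹ × 8.981×10^-7 / 2.030² = 4.280×10^5 N

P_cr ≈ 428 kN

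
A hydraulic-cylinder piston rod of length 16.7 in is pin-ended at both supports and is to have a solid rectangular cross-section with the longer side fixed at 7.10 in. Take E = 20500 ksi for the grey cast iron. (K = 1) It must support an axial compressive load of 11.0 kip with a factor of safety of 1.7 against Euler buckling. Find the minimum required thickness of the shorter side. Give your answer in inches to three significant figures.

Required P_cr = n·P = 1.7 × 11.0 = 18.70 kip
L_e = K·L = 1 × 16.7 = 16.70 in
Required I = P_cr·L_e²/(π²E) = 1.870×10^4 × 16.70² / (π² × 2.05×10^7) = 2.578×10^-2 in⁴
Rectangle, weak axis: I_min = h·b³/12 with h = 7.10 in fixed  ⇒  b = (12I/h)^(1/3) = 0.352 in

b ≈ 0.352 in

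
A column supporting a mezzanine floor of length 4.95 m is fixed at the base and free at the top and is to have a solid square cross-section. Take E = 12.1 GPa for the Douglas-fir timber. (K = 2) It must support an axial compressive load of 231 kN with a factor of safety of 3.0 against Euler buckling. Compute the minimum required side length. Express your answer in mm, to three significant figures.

Required P_cr = n·P = 3.0 × 231 = 693.0 kN
L_e = K·L = 2 × 4.95 = 9.900 m
Required I = P_cr·L_e²/(π²E) = 6.930×10^5 × 9.900² / (π² × 1.21×10^10) = 5.687×10^-4 m⁴
I_req = 5.687×10^8 mm⁴
Solid square: I = a⁴/12  ⇒  a = (12I)^(1/4) = (12×5.687×10^8)^(1/4) = 287 mm

a ≈ 287 mm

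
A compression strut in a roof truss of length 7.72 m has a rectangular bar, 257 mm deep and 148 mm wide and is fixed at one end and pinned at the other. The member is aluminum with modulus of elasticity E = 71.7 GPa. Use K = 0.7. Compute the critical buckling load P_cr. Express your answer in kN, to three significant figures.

P_cr ≈ 1680 kN

Buckling occurs about the weak axis: I_min = h·b³/12 with b = 148 mm (the shorter side).
I_min = 257×148³/12 = 6.943×10^7 mm⁴
I = 6.943×10^7 mm⁴ = 6.943×10^-5 m⁴
Effective length L_e = K·L = 0.7 × 7.72 = 5.404 m
P_cr = π²EI / L_e² = π² × 71.7×10⁹ × 6.943×10^-5 / 5.404² = 1.682×10^6 N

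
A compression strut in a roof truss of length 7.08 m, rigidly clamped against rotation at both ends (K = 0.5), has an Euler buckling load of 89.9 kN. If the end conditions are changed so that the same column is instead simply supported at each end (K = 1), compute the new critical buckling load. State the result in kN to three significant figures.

P_cr ≈ 22.5 kN

P_cr ∝ 1/K², so P_cr,new = P_cr,old × (K_old/K_new)² = 89.9 × (0.5/1)²
= 89.9 × 0.2500 = 22.5 kN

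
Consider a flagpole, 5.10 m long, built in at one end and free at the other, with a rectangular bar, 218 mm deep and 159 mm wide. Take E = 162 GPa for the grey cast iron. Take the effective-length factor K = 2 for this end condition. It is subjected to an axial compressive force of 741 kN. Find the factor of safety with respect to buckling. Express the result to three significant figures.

n ≈ 1.51

Buckling occurs about the weak axis: I_min = h·b³/12 with b = 159 mm (the shorter side).
I_min = 218×159³/12 = 7.302×10^7 mm⁴
I = 7.302×10^7 mm⁴ = 7.302×10^-5 m⁴
Effective length L_e = K·L = 2 × 5.10 = 10.20 m
P_cr = π²EI / L_e² = π² × 162×10⁹ × 7.302×10^-5 / 10.20² = 1.122×10^6 N
Factor of safety n = P_cr / P = 1122.2 / 741 = 1.51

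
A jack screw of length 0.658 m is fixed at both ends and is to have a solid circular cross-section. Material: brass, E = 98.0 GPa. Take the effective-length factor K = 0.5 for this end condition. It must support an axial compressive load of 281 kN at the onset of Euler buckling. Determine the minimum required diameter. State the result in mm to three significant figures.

L_e = K·L = 0.5 × 0.658 = 0.3290 m
Required I = P_cr·L_e²/(π²E) = 2.810×10^5 × 0.3290² / (π² × 9.80×10^10) = 3.145×10^-8 m⁴
I_req = 3.145×10^4 mm⁴
Solid circle: I = πd⁴/64  ⇒  d = (64I/π)^(1/4) = (64×3.145×10^4/π)^(1/4) = 28.3 mm

d ≈ 28.3 mm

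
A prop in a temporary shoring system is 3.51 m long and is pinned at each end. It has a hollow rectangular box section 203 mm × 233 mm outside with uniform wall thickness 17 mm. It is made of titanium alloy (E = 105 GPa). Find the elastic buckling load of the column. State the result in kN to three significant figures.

Inner dimensions: h_i = 233 − 2×17 = 199.0 mm, b_i = 203 − 2×17 = 169.0 mm
Weak-axis I_min = (h_o·b_o³ − h_i·b_i³)/12 with b_o = 203, b_i = 169.0 mm (shorter outer/inner sides).
I_min = (233×203³ − 199.0×169.0³)/12 = 8.238×10^7 mm⁴
I = 8.238×10^7 mm⁴ = 8.238×10^-5 m⁴
Effective length L_e = K·L = 1 × 3.51 = 3.510 m
P_cr = π²EI / L_e² = π² × 105×10⁹ × 8.238×10^-5 / 3.510² = 6.930×10^6 N

P_cr ≈ 6930 kN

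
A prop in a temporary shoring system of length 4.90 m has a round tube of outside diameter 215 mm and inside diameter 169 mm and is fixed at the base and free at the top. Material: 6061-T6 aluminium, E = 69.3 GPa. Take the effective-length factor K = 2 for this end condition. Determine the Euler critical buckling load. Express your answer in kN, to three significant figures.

d_o = 215 mm, d_i = 169 mm
I = π(d_o⁴ − d_i⁴)/64 = π(215⁴ − 169.0⁴)/64 = 6.485×10^7 mm⁴
I = 6.485×10^7 mm⁴ = 6.485×10^-5 m⁴
Effective length L_e = K·L = 2 × 4.90 = 9.800 m
P_cr = π²EI / L_e² = π² × 69.3×10⁹ × 6.485×10^-5 / 9.800² = 4.618×10^5 N

P_cr ≈ 462 kN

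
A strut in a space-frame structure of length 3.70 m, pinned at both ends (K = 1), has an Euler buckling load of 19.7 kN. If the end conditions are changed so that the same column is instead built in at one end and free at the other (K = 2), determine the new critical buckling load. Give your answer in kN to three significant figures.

P_cr ∝ 1/K², so P_cr,new = P_cr,old × (K_old/K_new)² = 19.7 × (1/2)²
= 19.7 × 0.2500 = 4.92 kN

P_cr ≈ 4.92 kN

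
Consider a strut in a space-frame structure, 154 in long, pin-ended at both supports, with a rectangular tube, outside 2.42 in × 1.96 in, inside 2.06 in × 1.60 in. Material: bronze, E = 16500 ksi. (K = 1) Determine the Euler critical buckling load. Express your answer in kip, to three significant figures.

Weak-axis I_min = (h_o·b_o³ − h_i·b_i³)/12 with b_o = 1.96, b_i = 1.600 in (shorter outer/inner sides).
I_min = (2.42×1.96³ − 2.060×1.600³)/12 = 0.8153 in⁴
Effective length L_e = K·L = 1 × 154 = 154.0 in
P_cr = π²EI / L_e² = π² × 16500×10³ × 0.8153 / 154.0² = 5.598×10^3 lb

P_cr ≈ 5.60 kip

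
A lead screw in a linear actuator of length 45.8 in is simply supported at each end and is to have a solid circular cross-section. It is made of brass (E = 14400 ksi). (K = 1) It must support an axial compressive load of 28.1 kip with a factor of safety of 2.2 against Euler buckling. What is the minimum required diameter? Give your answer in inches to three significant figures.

d ≈ 2.08 in

Required P_cr = n·P = 2.2 × 28.1 = 61.82 kip
L_e = K·L = 1 × 45.8 = 45.80 in
Required I = P_cr·L_e²/(π²E) = 6.182×10^4 × 45.80² / (π² × 1.44×10^7) = 0.9124 in⁴
Solid circle: I = πd⁴/64  ⇒  d = (64I/π)^(1/4) = (64×0.9124/π)^(1/4) = 2.08 in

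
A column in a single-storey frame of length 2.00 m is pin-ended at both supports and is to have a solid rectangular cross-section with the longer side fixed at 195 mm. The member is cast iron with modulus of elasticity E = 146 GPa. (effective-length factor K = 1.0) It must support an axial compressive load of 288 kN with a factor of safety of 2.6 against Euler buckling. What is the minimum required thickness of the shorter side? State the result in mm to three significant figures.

Required P_cr = n·P = 2.6 × 288 = 748.8 kN
L_e = K·L = 1 × 2.00 = 2.000 m
Required I = P_cr·L_e²/(π²E) = 7.488×10^5 × 2.000² / (π² × 1.46×10^11) = 2.079×10^-6 m⁴
I_req = 2.079×10^6 mm⁴
Rectangle, weak axis: I_min = h·b³/12 with h = 195 mm fixed  ⇒  b = (12I/h)^(1/3) = 50.4 mm

b ≈ 50.4 mm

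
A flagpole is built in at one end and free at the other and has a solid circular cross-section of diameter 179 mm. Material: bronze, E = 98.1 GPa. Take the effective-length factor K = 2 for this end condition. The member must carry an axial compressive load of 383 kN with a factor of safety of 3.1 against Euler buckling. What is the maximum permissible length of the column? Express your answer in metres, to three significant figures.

I = πd⁴/64 = π×179⁴/64 = 5.039×10^7 mm⁴
I = 5.039×10^-5 m⁴
Required critical load P_cr = n·P = 3.1 × 383 = 1187 kN = 1.187×10^6 N
From P_cr = π²EI/(K·L)²:  L = (1/K)·√(π²EI/P_cr) = (1/2)·√(π²×9.81×10^10×5.039×10^-5/1.187×10^6)
L = 3.21 m

L_max ≈ 3.21 m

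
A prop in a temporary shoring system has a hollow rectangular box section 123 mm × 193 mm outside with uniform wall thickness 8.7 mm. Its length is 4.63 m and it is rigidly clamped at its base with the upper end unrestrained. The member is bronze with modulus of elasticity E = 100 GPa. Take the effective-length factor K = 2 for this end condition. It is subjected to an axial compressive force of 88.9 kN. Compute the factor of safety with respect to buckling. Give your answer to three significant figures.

Inner dimensions: h_i = 193 − 2×8.7 = 175.6 mm, b_i = 123 − 2×8.7 = 105.6 mm
Weak-axis I_min = (h_o·b_o³ − h_i·b_i³)/12 with b_o = 123, b_i = 105.6 mm (shorter outer/inner sides).
I_min = (193×123³ − 175.6×105.6³)/12 = 1.270×10^7 mm⁴
I = 1.270×10^7 mm⁴ = 1.270×10^-5 m⁴
Effective length L_e = K·L = 2 × 4.63 = 9.260 m
P_cr = π²EI / L_e² = π² × 100×10⁹ × 1.270×10^-5 / 9.260² = 1.461×10^5 N
Factor of safety n = P_cr / P = 146.14 / 88.9 = 1.64

n ≈ 1.64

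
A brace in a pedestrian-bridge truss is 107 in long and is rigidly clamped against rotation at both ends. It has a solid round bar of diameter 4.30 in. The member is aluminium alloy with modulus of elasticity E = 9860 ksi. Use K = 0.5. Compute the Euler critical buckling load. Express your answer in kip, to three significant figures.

P_cr ≈ 571 kip

I = πd⁴/64 = π×4.30⁴/64 = 16.78 in⁴
Effective length L_e = K·L = 0.5 × 107 = 53.50 in
P_cr = π²EI / L_e² = π² × 9860×10³ × 16.78 / 53.50² = 5.706×10^5 lb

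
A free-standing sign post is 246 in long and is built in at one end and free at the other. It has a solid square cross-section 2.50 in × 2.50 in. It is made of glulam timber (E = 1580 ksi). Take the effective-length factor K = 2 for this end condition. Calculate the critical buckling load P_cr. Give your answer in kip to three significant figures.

I = a⁴/12 = 2.50⁴/12 = 3.255 in⁴
Effective length L_e = K·L = 2 × 246 = 492.0 in
P_cr = π²EI / L_e² = π² × 1580×10³ × 3.255 / 492.0² = 209.7 lb

P_cr ≈ 0.210 kip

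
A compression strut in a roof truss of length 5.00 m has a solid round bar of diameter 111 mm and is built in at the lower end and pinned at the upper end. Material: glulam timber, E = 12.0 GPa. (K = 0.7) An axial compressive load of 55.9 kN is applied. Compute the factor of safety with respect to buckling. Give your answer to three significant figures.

n ≈ 1.29

I = πd⁴/64 = π×111⁴/64 = 7.452×10^6 mm⁴
I = 7.452×10^6 mm⁴ = 7.452×10^-6 m⁴
Effective length L_e = K·L = 0.7 × 5.00 = 3.500 m
P_cr = π²EI / L_e² = π² × 12.0×10⁹ × 7.452×10^-6 / 3.500² = 7.205×10^4 N
Factor of safety n = P_cr / P = 72.045 / 55.9 = 1.29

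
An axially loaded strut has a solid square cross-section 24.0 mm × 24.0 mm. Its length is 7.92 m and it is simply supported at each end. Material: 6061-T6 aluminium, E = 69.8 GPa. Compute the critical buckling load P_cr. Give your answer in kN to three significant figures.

P_cr ≈ 0.304 kN

I = a⁴/12 = 24.0⁴/12 = 2.765×10^4 mm⁴
I = 2.765×10^4 mm⁴ = 2.765×10^-8 m⁴
Effective length L_e = K·L = 1 × 7.92 = 7.920 m
P_cr = π²EI / L_e² = π² × 69.8×10⁹ × 2.765×10^-8 / 7.920² = 303.6 N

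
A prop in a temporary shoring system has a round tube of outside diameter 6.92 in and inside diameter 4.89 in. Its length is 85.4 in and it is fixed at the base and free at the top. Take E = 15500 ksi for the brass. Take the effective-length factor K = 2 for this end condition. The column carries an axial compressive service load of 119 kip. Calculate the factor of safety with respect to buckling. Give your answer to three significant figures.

n ≈ 3.72

d_o = 6.92 in, d_i = 4.89 in
I = π(d_o⁴ − d_i⁴)/64 = π(6.92⁴ − 4.890⁴)/64 = 84.50 in⁴
Effective length L_e = K·L = 2 × 85.4 = 170.8 in
P_cr = π²EI / L_e² = π² × 15500×10³ × 84.50 / 170.8² = 4.431×10^5 lb
Factor of safety n = P_cr / P = 443.08 / 119 = 3.72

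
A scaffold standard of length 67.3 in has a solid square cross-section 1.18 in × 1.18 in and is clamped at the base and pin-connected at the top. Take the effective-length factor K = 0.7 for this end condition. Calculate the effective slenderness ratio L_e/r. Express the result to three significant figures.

For a square r = a/√12 = 1.18/√12 = 0.3406 in
L_e = K·L = 0.7 × 67.3 = 47.11 in
λ = L_e / r_min = 47.110 / 0.3406 = 138

λ ≈ 138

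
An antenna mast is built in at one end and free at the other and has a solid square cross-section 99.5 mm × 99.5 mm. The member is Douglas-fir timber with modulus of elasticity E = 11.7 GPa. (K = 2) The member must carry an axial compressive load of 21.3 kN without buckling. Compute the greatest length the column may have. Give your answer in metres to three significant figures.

L_max ≈ 3.33 m

I = a⁴/12 = 99.5⁴/12 = 8.168×10^6 mm⁴
I = 8.168×10^-6 m⁴
At the buckling limit P_cr = P = 2.130×10^4 N
From P_cr = π²EI/(K·L)²:  L = (1/K)·√(π²EI/P_cr) = (1/2)·√(π²×1.17×10^10×8.168×10^-6/2.130×10^4)
L = 3.33 m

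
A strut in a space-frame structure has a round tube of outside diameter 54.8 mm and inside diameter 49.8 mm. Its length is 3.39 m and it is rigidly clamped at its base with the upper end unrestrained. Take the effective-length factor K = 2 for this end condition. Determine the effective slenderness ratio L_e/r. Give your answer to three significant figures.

d_o = 54.8 mm, d_i = 49.8 mm
I = π(d_o⁴ − d_i⁴)/64 = π(54.8⁴ − 49.80⁴)/64 = 1.408×10^5 mm⁴
A = 410.8 mm²;  r_min = √(I/A) = √(1.408×10^5/410.8) = 18.51 mm
L_e = K·L = 2 × 3.39 m = 6.780 m = 6780.0 mm
λ = L_e / r_min = 6780.0 / 18.51 = 366

λ ≈ 366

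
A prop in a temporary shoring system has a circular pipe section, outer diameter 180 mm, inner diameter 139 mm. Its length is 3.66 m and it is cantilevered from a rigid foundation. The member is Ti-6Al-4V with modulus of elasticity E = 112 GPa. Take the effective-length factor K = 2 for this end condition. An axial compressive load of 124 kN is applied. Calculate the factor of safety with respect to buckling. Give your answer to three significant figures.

d_o = 180 mm, d_i = 139 mm
I = π(d_o⁴ − d_i⁴)/64 = π(180⁴ − 139.0⁴)/64 = 3.321×10^7 mm⁴
I = 3.321×10^7 mm⁴ = 3.321×10^-5 m⁴
Effective length L_e = K·L = 2 × 3.66 = 7.320 m
P_cr = π²EI / L_e² = π² × 112×10⁹ × 3.321×10^-5 / 7.320² = 6.850×10^5 N
Factor of safety n = P_cr / P = 685.03 / 124 = 5.52

n ≈ 5.52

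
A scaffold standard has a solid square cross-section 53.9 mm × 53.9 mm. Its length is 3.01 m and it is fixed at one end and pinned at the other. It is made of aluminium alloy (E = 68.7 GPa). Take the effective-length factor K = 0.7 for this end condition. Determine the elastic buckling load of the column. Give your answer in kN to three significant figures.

P_cr ≈ 107 kN

I = a⁴/12 = 53.9⁴/12 = 7.034×10^5 mm⁴
I = 7.034×10^5 mm⁴ = 7.034×10^-7 m⁴
Effective length L_e = K·L = 0.7 × 3.01 = 2.107 m
P_cr = π²EI / L_e² = π² × 68.7×10⁹ × 7.034×10^-7 / 2.107² = 1.074×10^5 N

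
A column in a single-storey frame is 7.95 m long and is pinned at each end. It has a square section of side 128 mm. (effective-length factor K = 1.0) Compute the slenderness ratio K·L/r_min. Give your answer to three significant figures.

λ ≈ 215

For a square r = a/√12 = 128/√12 = 36.95 mm
L_e = K·L = 1 × 7.95 m = 7.950 m = 7950.0 mm
λ = L_e / r_min = 7950.0 / 36.95 = 215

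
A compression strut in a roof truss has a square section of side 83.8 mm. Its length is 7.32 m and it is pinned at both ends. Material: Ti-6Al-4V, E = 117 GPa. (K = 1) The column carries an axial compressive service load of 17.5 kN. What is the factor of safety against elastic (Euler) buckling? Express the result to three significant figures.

I = a⁴/12 = 83.8⁴/12 = 4.110×10^6 mm⁴
I = 4.110×10^6 mm⁴ = 4.110×10^-6 m⁴
Effective length L_e = K·L = 1 × 7.32 = 7.320 m
P_cr = π²EI / L_e² = π² × 117×10⁹ × 4.110×10^-6 / 7.320² = 8.856×10^4 N
Factor of safety n = P_cr / P = 88.564 / 17.5 = 5.06

n ≈ 5.06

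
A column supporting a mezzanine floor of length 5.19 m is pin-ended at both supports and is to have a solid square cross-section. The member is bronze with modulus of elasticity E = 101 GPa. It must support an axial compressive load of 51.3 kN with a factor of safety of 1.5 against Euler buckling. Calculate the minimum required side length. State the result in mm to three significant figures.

Required P_cr = n·P = 1.5 × 51.3 = 76.95 kN
L_e = K·L = 1 × 5.19 = 5.190 m
Required I = P_cr·L_e²/(π²E) = 7.695×10^4 × 5.190² / (π² × 1.01×10^11) = 2.079×10^-6 m⁴
I_req = 2.079×10^6 mm⁴
Solid square: I = a⁴/12  ⇒  a = (12I)^(1/4) = (12×2.079×10^6)^(1/4) = 70.7 mm

a ≈ 70.7 mm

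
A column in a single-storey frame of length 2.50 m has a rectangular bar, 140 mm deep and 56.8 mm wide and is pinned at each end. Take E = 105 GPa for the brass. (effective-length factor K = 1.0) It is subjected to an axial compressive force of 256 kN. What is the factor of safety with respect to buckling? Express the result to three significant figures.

n ≈ 1.38

Buckling occurs about the weak axis: I_min = h·b³/12 with b = 56.8 mm (the shorter side).
I_min = 140×56.8³/12 = 2.138×10^6 mm⁴
I = 2.138×10^6 mm⁴ = 2.138×10^-6 m⁴
Effective length L_e = K·L = 1 × 2.50 = 2.500 m
P_cr = π²EI / L_e² = π² × 105×10⁹ × 2.138×10^-6 / 2.500² = 3.545×10^5 N
Factor of safety n = P_cr / P = 354.49 / 256 = 1.38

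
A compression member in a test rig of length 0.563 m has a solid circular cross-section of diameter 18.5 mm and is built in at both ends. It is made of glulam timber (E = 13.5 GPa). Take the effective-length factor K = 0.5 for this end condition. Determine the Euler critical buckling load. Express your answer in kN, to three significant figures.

I = πd⁴/64 = π×18.5⁴/64 = 5.750×10^3 mm⁴
I = 5.750×10^3 mm⁴ = 5.750×10^-9 m⁴
Effective length L_e = K·L = 0.5 × 0.563 = 0.2815 m
P_cr = π²EI / L_e² = π² × 13.5×10⁹ × 5.750×10^-9 / 0.2815² = 9.668×10^3 N

P_cr ≈ 9.67 kN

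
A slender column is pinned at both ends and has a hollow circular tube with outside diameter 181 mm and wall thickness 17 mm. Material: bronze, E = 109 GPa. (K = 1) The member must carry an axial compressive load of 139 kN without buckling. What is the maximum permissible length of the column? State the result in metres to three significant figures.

L_max ≈ 15.2 m

Inner diameter d_i = 181 − 2×17 = 147.0 mm
I = π(d_o⁴ − d_i⁴)/64 = π(181⁴ − 147.0⁴)/64 = 2.976×10^7 mm⁴
I = 2.976×10^-5 m⁴
At the buckling limit P_cr = P = 1.390×10^5 N
From P_cr = π²EI/(K·L)²:  L = (1/K)·√(π²EI/P_cr) = (1/1)·√(π²×1.09×10^11×2.976×10^-5/1.390×10^5)
L = 15.2 m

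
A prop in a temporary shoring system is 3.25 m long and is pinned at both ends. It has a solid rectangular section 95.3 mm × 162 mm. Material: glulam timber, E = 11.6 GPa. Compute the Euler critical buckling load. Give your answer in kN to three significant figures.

P_cr ≈ 127 kN

Buckling occurs about the weak axis: I_min = h·b³/12 with b = 95.3 mm (the shorter side).
I_min = 162×95.3³/12 = 1.168×10^7 mm⁴
I = 1.168×10^7 mm⁴ = 1.168×10^-5 m⁴
Effective length L_e = K·L = 1 × 3.25 = 3.250 m
P_cr = π²EI / L_e² = π² × 11.6×10⁹ × 1.168×10^-5 / 3.250² = 1.266×10^5 N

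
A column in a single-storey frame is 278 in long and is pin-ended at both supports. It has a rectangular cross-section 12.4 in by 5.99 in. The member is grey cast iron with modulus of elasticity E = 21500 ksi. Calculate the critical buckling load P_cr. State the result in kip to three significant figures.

P_cr ≈ 610 kip

Buckling occurs about the weak axis: I_min = h·b³/12 with b = 5.99 in (the shorter side).
I_min = 12.4×5.99³/12 = 222.1 in⁴
Effective length L_e = K·L = 1 × 278 = 278.0 in
P_cr = π²EI / L_e² = π² × 21500×10³ × 222.1 / 278.0² = 6.098×10^5 lb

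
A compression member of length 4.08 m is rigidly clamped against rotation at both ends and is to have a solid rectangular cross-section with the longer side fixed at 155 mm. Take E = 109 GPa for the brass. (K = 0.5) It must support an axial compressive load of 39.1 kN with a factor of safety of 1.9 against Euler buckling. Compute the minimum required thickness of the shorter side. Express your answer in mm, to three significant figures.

b ≈ 28.1 mm

Required P_cr = n·P = 1.9 × 39.1 = 74.29 kN
L_e = K·L = 0.5 × 4.08 = 2.040 m
Required I = P_cr·L_e²/(π²E) = 7.429×10^4 × 2.040² / (π² × 1.09×10^11) = 2.874×10^-7 m⁴
I_req = 2.874×10^5 mm⁴
Rectangle, weak axis: I_min = h·b³/12 with h = 155 mm fixed  ⇒  b = (12I/h)^(1/3) = 28.1 mm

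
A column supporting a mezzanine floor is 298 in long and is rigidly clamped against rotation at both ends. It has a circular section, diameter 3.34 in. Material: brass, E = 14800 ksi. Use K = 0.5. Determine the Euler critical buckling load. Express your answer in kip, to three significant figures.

I = πd⁴/64 = π×3.34⁴/64 = 6.109 in⁴
Effective length L_e = K·L = 0.5 × 298 = 149.0 in
P_cr = π²EI / L_e² = π² × 14800×10³ × 6.109 / 149.0² = 4.019×10^4 lb

P_cr ≈ 40.2 kip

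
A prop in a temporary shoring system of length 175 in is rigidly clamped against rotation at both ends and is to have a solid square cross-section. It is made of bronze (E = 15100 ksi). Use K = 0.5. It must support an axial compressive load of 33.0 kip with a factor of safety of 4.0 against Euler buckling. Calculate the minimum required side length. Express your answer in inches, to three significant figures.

a ≈ 3.00 in

Required P_cr = n·P = 4.0 × 33.0 = 132.0 kip
L_e = K·L = 0.5 × 175 = 87.50 in
Required I = P_cr·L_e²/(π²E) = 1.320×10^5 × 87.50² / (π² × 1.51×10^7) = 6.781 in⁴
Solid square: I = a⁴/12  ⇒  a = (12I)^(1/4) = (12×6.781)^(1/4) = 3.00 in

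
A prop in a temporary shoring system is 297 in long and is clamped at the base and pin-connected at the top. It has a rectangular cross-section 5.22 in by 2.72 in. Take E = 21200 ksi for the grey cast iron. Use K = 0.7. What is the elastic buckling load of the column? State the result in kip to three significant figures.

Buckling occurs about the weak axis: I_min = h·b³/12 with b = 2.72 in (the shorter side).
I_min = 5.22×2.72³/12 = 8.754 in⁴
Effective length L_e = K·L = 0.7 × 297 = 207.9 in
P_cr = π²EI / L_e² = π² × 21200×10³ × 8.754 / 207.9² = 4.238×10^4 lb

P_cr ≈ 42.4 kip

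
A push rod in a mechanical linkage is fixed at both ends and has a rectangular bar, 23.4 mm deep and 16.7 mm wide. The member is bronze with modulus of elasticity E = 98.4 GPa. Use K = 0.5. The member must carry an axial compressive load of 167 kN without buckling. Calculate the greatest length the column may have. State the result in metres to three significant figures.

L_max ≈ 0.460 m

Buckling occurs about the weak axis: I_min = h·b³/12 with b = 16.7 mm (the shorter side).
I_min = 23.4×16.7³/12 = 9.082×10^3 mm⁴
I = 9.082×10^-9 m⁴
At the buckling limit P_cr = P = 1.670×10^5 N
From P_cr = π²EI/(K·L)²:  L = (1/K)·√(π²EI/P_cr) = (1/0.5)·√(π²×9.84×10^10×9.082×10^-9/1.670×10^5)
L = 0.460 m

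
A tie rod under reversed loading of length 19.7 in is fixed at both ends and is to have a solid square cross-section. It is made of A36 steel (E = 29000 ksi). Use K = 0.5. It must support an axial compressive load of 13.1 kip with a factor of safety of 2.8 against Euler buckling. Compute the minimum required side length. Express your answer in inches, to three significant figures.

Required P_cr = n·P = 2.8 × 13.1 = 36.68 kip
L_e = K·L = 0.5 × 19.7 = 9.850 in
Required I = P_cr·L_e²/(π²E) = 3.668×10^4 × 9.850² / (π² × 2.90×10^7) = 1.243×10^-2 in⁴
Solid square: I = a⁴/12  ⇒  a = (12I)^(1/4) = (12×1.243×10^-2)^(1/4) = 0.622 in

a ≈ 0.622 in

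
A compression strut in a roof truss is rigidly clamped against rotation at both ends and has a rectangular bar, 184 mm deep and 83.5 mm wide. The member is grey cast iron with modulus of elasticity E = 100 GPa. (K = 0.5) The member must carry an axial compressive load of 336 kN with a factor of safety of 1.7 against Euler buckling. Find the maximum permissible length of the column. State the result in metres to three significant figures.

Buckling occurs about the weak axis: I_min = h·b³/12 with b = 83.5 mm (the shorter side).
I_min = 184×83.5³/12 = 8.927×10^6 mm⁴
I = 8.927×10^-6 m⁴
Required critical load P_cr = n·P = 1.7 × 336 = 571.2 kN = 5.712×10^5 N
From P_cr = π²EI/(K·L)²:  L = (1/K)·√(π²EI/P_cr) = (1/0.5)·√(π²×1.00×10^11×8.927×10^-6/5.712×10^5)
L = 7.85 m

L_max ≈ 7.85 m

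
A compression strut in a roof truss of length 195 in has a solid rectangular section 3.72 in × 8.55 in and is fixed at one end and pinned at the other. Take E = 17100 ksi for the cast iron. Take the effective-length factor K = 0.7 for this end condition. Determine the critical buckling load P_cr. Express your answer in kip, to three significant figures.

Buckling occurs about the weak axis: I_min = h·b³/12 with b = 3.72 in (the shorter side).
I_min = 8.55×3.72³/12 = 36.68 in⁴
Effective length L_e = K·L = 0.7 × 195 = 136.5 in
P_cr = π²EI / L_e² = π² × 17100×10³ × 36.68 / 136.5² = 3.322×10^5 lb

P_cr ≈ 332 kip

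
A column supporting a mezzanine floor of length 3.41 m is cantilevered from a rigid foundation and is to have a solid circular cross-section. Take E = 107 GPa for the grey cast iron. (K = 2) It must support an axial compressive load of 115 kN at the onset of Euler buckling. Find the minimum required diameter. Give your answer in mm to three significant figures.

d ≈ 101 mm

L_e = K·L = 2 × 3.41 = 6.820 m
Required I = P_cr·L_e²/(π²E) = 1.150×10^5 × 6.820² / (π² × 1.07×10^11) = 5.065×10^-6 m⁴
I_req = 5.065×10^6 mm⁴
Solid circle: I = πd⁴/64  ⇒  d = (64I/π)^(1/4) = (64×5.065×10^6/π)^(1/4) = 101 mm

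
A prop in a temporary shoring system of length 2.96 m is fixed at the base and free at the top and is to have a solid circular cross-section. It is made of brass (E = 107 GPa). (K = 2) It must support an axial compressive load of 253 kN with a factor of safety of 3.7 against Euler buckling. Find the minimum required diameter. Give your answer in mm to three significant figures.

d ≈ 159 mm

Required P_cr = n·P = 3.7 × 253 = 936.1 kN
L_e = K·L = 2 × 2.96 = 5.920 m
Required I = P_cr·L_e²/(π²E) = 9.361×10^5 × 5.920² / (π² × 1.07×10^11) = 3.107×10^-5 m⁴
I_req = 3.107×10^7 mm⁴
Solid circle: I = πd⁴/64  ⇒  d = (64I/π)^(1/4) = (64×3.107×10^7/π)^(1/4) = 159 mm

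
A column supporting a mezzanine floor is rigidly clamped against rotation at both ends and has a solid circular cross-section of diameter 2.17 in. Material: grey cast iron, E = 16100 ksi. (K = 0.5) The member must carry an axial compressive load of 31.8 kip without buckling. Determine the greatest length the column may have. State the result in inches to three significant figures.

L_max ≈ 147 in

I = πd⁴/64 = π×2.17⁴/64 = 1.088 in⁴
At the buckling limit P_cr = P = 3.180×10^4 lb
From P_cr = π²EI/(K·L)²:  L = (1/K)·√(π²EI/P_cr) = (1/0.5)·√(π²×1.61×10^7×1.088/3.180×10^4)
L = 147 in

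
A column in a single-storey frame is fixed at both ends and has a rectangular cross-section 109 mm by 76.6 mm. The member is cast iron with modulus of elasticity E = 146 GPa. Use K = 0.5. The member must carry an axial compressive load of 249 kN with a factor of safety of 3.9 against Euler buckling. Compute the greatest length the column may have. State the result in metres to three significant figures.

L_max ≈ 4.92 m

Buckling occurs about the weak axis: I_min = h·b³/12 with b = 76.6 mm (the shorter side).
I_min = 109×76.6³/12 = 4.083×10^6 mm⁴
I = 4.083×10^-6 m⁴
Required critical load P_cr = n·P = 3.9 × 249 = 971.1 kN = 9.711×10^5 N
From P_cr = π²EI/(K·L)²:  L = (1/K)·√(π²EI/P_cr) = (1/0.5)·√(π²×1.46×10^11×4.083×10^-6/9.711×10^5)
L = 4.92 m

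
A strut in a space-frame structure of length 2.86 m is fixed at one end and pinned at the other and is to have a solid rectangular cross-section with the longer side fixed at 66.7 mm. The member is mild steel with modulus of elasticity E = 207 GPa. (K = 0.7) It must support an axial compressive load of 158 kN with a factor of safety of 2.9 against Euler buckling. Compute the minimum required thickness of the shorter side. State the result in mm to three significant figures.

b ≈ 54.5 mm

Required P_cr = n·P = 2.9 × 158 = 458.2 kN
L_e = K·L = 0.7 × 2.86 = 2.002 m
Required I = P_cr·L_e²/(π²E) = 4.582×10^5 × 2.002² / (π² × 2.07×10^11) = 8.989×10^-7 m⁴
I_req = 8.989×10^5 mm⁴
Rectangle, weak axis: I_min = h·b³/12 with h = 66.7 mm fixed  ⇒  b = (12I/h)^(1/3) = 54.5 mm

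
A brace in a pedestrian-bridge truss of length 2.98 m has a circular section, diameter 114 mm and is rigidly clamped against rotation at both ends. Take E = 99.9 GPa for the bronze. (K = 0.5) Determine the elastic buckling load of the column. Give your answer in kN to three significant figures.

I = πd⁴/64 = π×114⁴/64 = 8.291×10^6 mm⁴
I = 8.291×10^6 mm⁴ = 8.291×10^-6 m⁴
Effective length L_e = K·L = 0.5 × 2.98 = 1.490 m
P_cr = π²EI / L_e² = π² × 99.9×10⁹ × 8.291×10^-6 / 1.490² = 3.682×10^6 N

P_cr ≈ 3680 kN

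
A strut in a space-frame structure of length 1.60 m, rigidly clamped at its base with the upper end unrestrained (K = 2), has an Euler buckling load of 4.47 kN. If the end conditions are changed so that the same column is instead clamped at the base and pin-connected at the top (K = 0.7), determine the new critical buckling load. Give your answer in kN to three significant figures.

P_cr ≈ 36.5 kN

P_cr ∝ 1/K², so P_cr,new = P_cr,old × (K_old/K_new)² = 4.47 × (2/0.7)²
= 4.47 × 8.163 = 36.5 kN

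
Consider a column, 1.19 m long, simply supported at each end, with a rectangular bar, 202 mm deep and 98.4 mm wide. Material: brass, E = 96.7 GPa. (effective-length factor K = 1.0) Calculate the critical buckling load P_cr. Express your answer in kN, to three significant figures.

P_cr ≈ 10800 kN

Buckling occurs about the weak axis: I_min = h·b³/12 with b = 98.4 mm (the shorter side).
I_min = 202×98.4³/12 = 1.604×10^7 mm⁴
I = 1.604×10^7 mm⁴ = 1.604×10^-5 m⁴
Effective length L_e = K·L = 1 × 1.19 = 1.190 m
P_cr = π²EI / L_e² = π² × 96.7×10⁹ × 1.604×10^-5 / 1.190² = 1.081×10^7 N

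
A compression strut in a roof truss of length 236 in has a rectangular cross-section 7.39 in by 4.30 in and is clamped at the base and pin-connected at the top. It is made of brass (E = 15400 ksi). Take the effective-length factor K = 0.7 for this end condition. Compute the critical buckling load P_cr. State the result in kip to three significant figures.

P_cr ≈ 273 kip

Buckling occurs about the weak axis: I_min = h·b³/12 with b = 4.30 in (the shorter side).
I_min = 7.39×4.30³/12 = 48.96 in⁴
Effective length L_e = K·L = 0.7 × 236 = 165.2 in
P_cr = π²EI / L_e² = π² × 15400×10³ × 48.96 / 165.2² = 2.727×10^5 lb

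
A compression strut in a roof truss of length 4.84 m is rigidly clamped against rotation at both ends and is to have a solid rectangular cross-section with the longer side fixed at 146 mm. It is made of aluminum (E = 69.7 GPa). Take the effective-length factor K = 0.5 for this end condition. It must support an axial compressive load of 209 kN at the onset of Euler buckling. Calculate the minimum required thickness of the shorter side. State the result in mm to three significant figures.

L_e = K·L = 0.5 × 4.84 = 2.420 m
Required I = P_cr·L_e²/(π²E) = 2.090×10^5 × 2.420² / (π² × 6.97×10^10) = 1.779×10^-6 m⁴
I_req = 1.779×10^6 mm⁴
Rectangle, weak axis: I_min = h·b³/12 with h = 146 mm fixed  ⇒  b = (12I/h)^(1/3) = 52.7 mm

b ≈ 52.7 mm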